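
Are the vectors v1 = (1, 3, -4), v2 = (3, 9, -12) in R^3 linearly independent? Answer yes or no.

Form the matrix with these vectors as rows and row reduce.
R2 ← R2 − (3)·R1: [0, 0, 0]
1 nonzero row, so the 2 vectors span a space of dimension 1.
Since 1 < 2, the vectors are linearly dependent.

no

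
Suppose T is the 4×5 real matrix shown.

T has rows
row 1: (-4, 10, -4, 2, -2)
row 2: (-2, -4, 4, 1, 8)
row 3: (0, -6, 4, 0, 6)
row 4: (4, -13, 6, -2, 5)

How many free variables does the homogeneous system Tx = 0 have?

3

Row reduce to echelon form.
R2 ← R2 − (1/2)·R1: [0, -9, 6, 0, 9]
R4 ← R4 + R1: [0, -3, 2, 0, 3]
R3 ← R3 − (2/3)·R2: [0, 0, 0, 0, 0]
R4 ← R4 − (1/3)·R2: [0, 0, 0, 0, 0]
2 nonzero rows, so rank(T) = 2.
T has 5 columns; by rank–nullity, nullity = 5 − 2 = 3.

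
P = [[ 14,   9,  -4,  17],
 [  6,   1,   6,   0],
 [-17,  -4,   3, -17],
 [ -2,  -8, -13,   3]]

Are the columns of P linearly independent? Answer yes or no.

Row reduce P to echelon form.
R2 ← R2 − (3/7)·R1: [0, -20/7, 54/7, -51/7]
R3 ← R3 + (17/14)·R1: [0, 97/14, -13/7, 51/14]
R4 ← R4 + (1/7)·R1: [0, -47/7, -95/7, 38/7]
R3 ← R3 + (97/40)·R2: [0, 0, 337/20, -561/40]
R4 ← R4 − (47/20)·R2: [0, 0, -317/10, 451/20]
R4 ← R4 + (634/337)·R3: [0, 0, 0, -2585/674]
4 pivots among 4 columns.
Every column is a pivot column, so the columns are linearly independent.

yes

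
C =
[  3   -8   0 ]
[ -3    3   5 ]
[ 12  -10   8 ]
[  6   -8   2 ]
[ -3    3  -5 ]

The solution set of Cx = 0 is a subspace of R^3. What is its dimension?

0

Row reduce to echelon form.
R2 ← R2 + R1: [0, -5, 5]
R3 ← R3 − (4)·R1: [0, 22, 8]
R4 ← R4 − (2)·R1: [0, 8, 2]
R5 ← R5 + R1: [0, -5, -5]
R3 ← R3 + (22/5)·R2: [0, 0, 30]
R4 ← R4 + (8/5)·R2: [0, 0, 10]
R5 ← R5 − R2: [0, 0, -10]
R4 ← R4 − (1/3)·R3: [0, 0, 0]
R5 ← R5 + (1/3)·R3: [0, 0, 0]
3 nonzero rows, so rank(C) = 3.
C has 3 columns; by rank–nullity, nullity = 3 − 3 = 0.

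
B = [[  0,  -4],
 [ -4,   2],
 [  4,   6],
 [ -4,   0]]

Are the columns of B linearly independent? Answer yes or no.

yes

Row reduce B to echelon form.
Swap R1 ↔ R2
R3 ← R3 + R1: [0, 8]
R4 ← R4 − R1: [0, -2]
R3 ← R3 + (2)·R2: [0, 0]
R4 ← R4 − (1/2)·R2: [0, 0]
2 pivots among 2 columns.
Every column is a pivot column, so the columns are linearly independent.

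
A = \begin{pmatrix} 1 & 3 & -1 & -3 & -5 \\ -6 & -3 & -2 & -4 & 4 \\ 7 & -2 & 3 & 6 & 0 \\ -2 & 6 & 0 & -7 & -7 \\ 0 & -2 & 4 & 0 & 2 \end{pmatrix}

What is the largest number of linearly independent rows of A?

4

Row reduce to echelon form.
R2 ← R2 + (6)·R1: [0, 15, -8, -22, -26]
R3 ← R3 − (7)·R1: [0, -23, 10, 27, 35]
R4 ← R4 + (2)·R1: [0, 12, -2, -13, -17]
R3 ← R3 + (23/15)·R2: [0, 0, -34/15, -101/15, -73/15]
R4 ← R4 − (4/5)·R2: [0, 0, 22/5, 23/5, 19/5]
R5 ← R5 + (2/15)·R2: [0, 0, 44/15, -44/15, -22/15]
R4 ← R4 + (33/17)·R3: [0, 0, 0, -144/17, -96/17]
R5 ← R5 + (22/17)·R3: [0, 0, 0, -198/17, -132/17]
R5 ← R5 − (11/8)·R4: [0, 0, 0, 0, 0]
Echelon form has 4 nonzero rows, so rank(A) = 4.
The rank gives the maximum number of linearly independent rows: 4.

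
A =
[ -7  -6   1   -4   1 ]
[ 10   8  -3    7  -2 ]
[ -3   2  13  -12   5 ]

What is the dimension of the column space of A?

Row reduce to echelon form.
R2 ← R2 + (10/7)·R1: [0, -4/7, -11/7, 9/7, -4/7]
R3 ← R3 − (3/7)·R1: [0, 32/7, 88/7, -72/7, 32/7]
R3 ← R3 + (8)·R2: [0, 0, 0, 0, 0]
Echelon form has 2 nonzero rows, so rank(A) = 2.
The column space has dimension equal to the rank: 2.

2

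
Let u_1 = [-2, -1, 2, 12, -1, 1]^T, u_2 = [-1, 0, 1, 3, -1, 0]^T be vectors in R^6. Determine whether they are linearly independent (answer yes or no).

yes

Form the matrix with these vectors as rows and row reduce.
R2 ← R2 − (1/2)·R1: [0, 1/2, 0, -3, -1/2, -1/2]
2 nonzero rows, so the 2 vectors span a space of dimension 2.
Since 2 = 2, the vectors are linearly independent.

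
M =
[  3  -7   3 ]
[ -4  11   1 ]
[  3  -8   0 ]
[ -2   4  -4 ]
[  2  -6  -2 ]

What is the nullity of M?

Row reduce to echelon form.
R2 ← R2 + (4/3)·R1: [0, 5/3, 5]
R3 ← R3 − R1: [0, -1, -3]
R4 ← R4 + (2/3)·R1: [0, -2/3, -2]
R5 ← R5 − (2/3)·R1: [0, -4/3, -4]
R3 ← R3 + (3/5)·R2: [0, 0, 0]
R4 ← R4 + (2/5)·R2: [0, 0, 0]
R5 ← R5 + (4/5)·R2: [0, 0, 0]
2 nonzero rows, so rank(M) = 2.
M has 3 columns; by rank–nullity, nullity = 3 − 2 = 1.

1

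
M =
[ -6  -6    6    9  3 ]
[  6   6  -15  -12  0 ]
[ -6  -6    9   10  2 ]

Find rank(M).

2

Row reduce to echelon form.
R2 ← R2 + R1: [0, 0, -9, -3, 3]
R3 ← R3 − R1: [0, 0, 3, 1, -1]
R3 ← R3 + (1/3)·R2: [0, 0, 0, 0, 0]
Echelon form has 2 nonzero rows, so rank(M) = 2.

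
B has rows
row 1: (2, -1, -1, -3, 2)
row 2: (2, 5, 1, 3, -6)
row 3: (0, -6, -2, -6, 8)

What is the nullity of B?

3

Row reduce to echelon form.
R2 ← R2 − R1: [0, 6, 2, 6, -8]
R3 ← R3 + R2: [0, 0, 0, 0, 0]
2 nonzero rows, so rank(B) = 2.
B has 5 columns; by rank–nullity, nullity = 5 − 2 = 3.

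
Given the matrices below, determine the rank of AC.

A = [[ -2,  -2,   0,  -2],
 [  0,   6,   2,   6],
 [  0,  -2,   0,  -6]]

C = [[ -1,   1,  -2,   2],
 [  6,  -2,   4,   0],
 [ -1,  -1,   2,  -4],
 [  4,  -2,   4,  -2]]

First compute AC:
[[-18,   6, -12,   0],
 [ 58, -26,  52, -20],
 [-36,  16, -32,  12]]
Now row reduce the product.
R2 ← R2 + (29/9)·R1: [0, -20/3, 40/3, -20]
R3 ← R3 − (2)·R1: [0, 4, -8, 12]
R3 ← R3 + (3/5)·R2: [0, 0, 0, 0]
2 nonzero rows, so rank(AC) = 2.

2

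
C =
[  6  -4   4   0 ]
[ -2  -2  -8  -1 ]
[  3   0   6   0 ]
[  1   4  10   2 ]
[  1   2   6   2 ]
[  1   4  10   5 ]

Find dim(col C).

3

Row reduce to echelon form.
R2 ← R2 + (1/3)·R1: [0, -10/3, -20/3, -1]
R3 ← R3 − (1/2)·R1: [0, 2, 4, 0]
R4 ← R4 − (1/6)·R1: [0, 14/3, 28/3, 2]
R5 ← R5 − (1/6)·R1: [0, 8/3, 16/3, 2]
R6 ← R6 − (1/6)·R1: [0, 14/3, 28/3, 5]
R3 ← R3 + (3/5)·R2: [0, 0, 0, -3/5]
R4 ← R4 + (7/5)·R2: [0, 0, 0, 3/5]
R5 ← R5 + (4/5)·R2: [0, 0, 0, 6/5]
R6 ← R6 + (7/5)·R2: [0, 0, 0, 18/5]
R4 ← R4 + R3: [0, 0, 0, 0]
R5 ← R5 + (2)·R3: [0, 0, 0, 0]
R6 ← R6 + (6)·R3: [0, 0, 0, 0]
Echelon form has 3 nonzero rows, so rank(C) = 3.
The column space has dimension equal to the rank: 3.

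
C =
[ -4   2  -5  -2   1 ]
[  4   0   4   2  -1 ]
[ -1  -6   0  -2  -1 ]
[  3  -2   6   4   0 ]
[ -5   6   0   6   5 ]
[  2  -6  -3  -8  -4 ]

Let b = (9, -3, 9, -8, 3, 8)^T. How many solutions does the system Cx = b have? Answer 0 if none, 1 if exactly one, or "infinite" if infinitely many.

Row reduce the augmented matrix [C | b].
R2 ← R2 + R1: [0, 2, -1, 0, 0, 6]
R3 ← R3 − (1/4)·R1: [0, -13/2, 5/4, -3/2, -5/4, 27/4]
R4 ← R4 + (3/4)·R1: [0, -1/2, 9/4, 5/2, 3/4, -5/4]
R5 ← R5 − (5/4)·R1: [0, 7/2, 25/4, 17/2, 15/4, -33/4]
R6 ← R6 + (1/2)·R1: [0, -5, -11/2, -9, -7/2, 25/2]
R3 ← R3 + (13/4)·R2: [0, 0, -2, -3/2, -5/4, 105/4]
R4 ← R4 + (1/4)·R2: [0, 0, 2, 5/2, 3/4, 1/4]
R5 ← R5 − (7/4)·R2: [0, 0, 8, 17/2, 15/4, -75/4]
R6 ← R6 + (5/2)·R2: [0, 0, -8, -9, -7/2, 55/2]
R4 ← R4 + R3: [0, 0, 0, 1, -1/2, 53/2]
R5 ← R5 + (4)·R3: [0, 0, 0, 5/2, -5/4, 345/4]
R6 ← R6 − (4)·R3: [0, 0, 0, -3, 3/2, -155/2]
R5 ← R5 − (5/2)·R4: [0, 0, 0, 0, 0, 20]
R6 ← R6 + (3)·R4: [0, 0, 0, 0, 0, 2]
R6 ← R6 − (1/10)·R5: [0, 0, 0, 0, 0, 0]
The echelon form has 5 nonzero rows; the last pivot sits in the augmented column, so rank(C) = 4 but rank([C|b]) = 5.
Since the ranks differ, the system is inconsistent.
It has no solutions.

0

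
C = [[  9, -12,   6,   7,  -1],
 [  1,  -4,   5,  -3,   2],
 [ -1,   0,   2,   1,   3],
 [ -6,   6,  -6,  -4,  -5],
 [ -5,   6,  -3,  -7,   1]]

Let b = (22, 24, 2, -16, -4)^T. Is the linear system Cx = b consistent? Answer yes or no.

Row reduce the augmented matrix [C | b].
R2 ← R2 − (1/9)·R1: [0, -8/3, 13/3, -34/9, 19/9, 194/9]
R3 ← R3 + (1/9)·R1: [0, -4/3, 8/3, 16/9, 26/9, 40/9]
R4 ← R4 + (2/3)·R1: [0, -2, -2, 2/3, -17/3, -4/3]
R5 ← R5 + (5/9)·R1: [0, -2/3, 1/3, -28/9, 4/9, 74/9]
R3 ← R3 − (1/2)·R2: [0, 0, 1/2, 11/3, 11/6, -19/3]
R4 ← R4 − (3/4)·R2: [0, 0, -21/4, 7/2, -29/4, -35/2]
R5 ← R5 − (1/4)·R2: [0, 0, -3/4, -13/6, -1/12, 17/6]
R4 ← R4 + (21/2)·R3: [0, 0, 0, 42, 12, -84]
R5 ← R5 + (3/2)·R3: [0, 0, 0, 10/3, 8/3, -20/3]
R5 ← R5 − (5/63)·R4: [0, 0, 0, 0, 12/7, 0]
The echelon form has 5 nonzero rows, and every pivot lies in the first 5 columns, so rank(C) = rank([C|b]) = 5.
The system is consistent.

yes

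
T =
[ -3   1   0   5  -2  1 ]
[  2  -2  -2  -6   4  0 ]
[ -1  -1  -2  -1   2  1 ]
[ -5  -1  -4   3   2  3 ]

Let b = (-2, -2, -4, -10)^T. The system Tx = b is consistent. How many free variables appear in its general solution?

4

Row reduce the augmented matrix [T | b].
R2 ← R2 + (2/3)·R1: [0, -4/3, -2, -8/3, 8/3, 2/3, -10/3]
R3 ← R3 − (1/3)·R1: [0, -4/3, -2, -8/3, 8/3, 2/3, -10/3]
R4 ← R4 − (5/3)·R1: [0, -8/3, -4, -16/3, 16/3, 4/3, -20/3]
R3 ← R3 − R2: [0, 0, 0, 0, 0, 0, 0]
R4 ← R4 − (2)·R2: [0, 0, 0, 0, 0, 0, 0]
The echelon form has 2 nonzero rows, and every pivot lies in the first 6 columns, so rank(T) = rank([T|b]) = 2.
The system is consistent.
Free variables = (unknowns) − (rank) = 6 − 2 = 4.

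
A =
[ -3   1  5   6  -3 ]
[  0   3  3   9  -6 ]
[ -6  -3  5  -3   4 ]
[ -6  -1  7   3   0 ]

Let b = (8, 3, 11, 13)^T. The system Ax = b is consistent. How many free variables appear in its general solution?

3

Row reduce the augmented matrix [A | b].
R3 ← R3 − (2)·R1: [0, -5, -5, -15, 10, -5]
R4 ← R4 − (2)·R1: [0, -3, -3, -9, 6, -3]
R3 ← R3 + (5/3)·R2: [0, 0, 0, 0, 0, 0]
R4 ← R4 + R2: [0, 0, 0, 0, 0, 0]
The echelon form has 2 nonzero rows, and every pivot lies in the first 5 columns, so rank(A) = rank([A|b]) = 2.
The system is consistent.
Free variables = (unknowns) − (rank) = 5 − 2 = 3.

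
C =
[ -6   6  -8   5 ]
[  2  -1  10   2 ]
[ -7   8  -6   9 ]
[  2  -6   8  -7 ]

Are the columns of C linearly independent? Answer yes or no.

yes

Row reduce C to echelon form.
R2 ← R2 + (1/3)·R1: [0, 1, 22/3, 11/3]
R3 ← R3 − (7/6)·R1: [0, 1, 10/3, 19/6]
R4 ← R4 + (1/3)·R1: [0, -4, 16/3, -16/3]
R3 ← R3 − R2: [0, 0, -4, -1/2]
R4 ← R4 + (4)·R2: [0, 0, 104/3, 28/3]
R4 ← R4 + (26/3)·R3: [0, 0, 0, 5]
4 pivots among 4 columns.
Every column is a pivot column, so the columns are linearly independent.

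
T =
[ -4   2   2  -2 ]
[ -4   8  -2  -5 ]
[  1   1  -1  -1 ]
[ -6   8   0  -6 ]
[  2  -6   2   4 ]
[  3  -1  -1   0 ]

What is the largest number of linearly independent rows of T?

3

Row reduce to echelon form.
R2 ← R2 − R1: [0, 6, -4, -3]
R3 ← R3 + (1/4)·R1: [0, 3/2, -1/2, -3/2]
R4 ← R4 − (3/2)·R1: [0, 5, -3, -3]
R5 ← R5 + (1/2)·R1: [0, -5, 3, 3]
R6 ← R6 + (3/4)·R1: [0, 1/2, 1/2, -3/2]
R3 ← R3 − (1/4)·R2: [0, 0, 1/2, -3/4]
R4 ← R4 − (5/6)·R2: [0, 0, 1/3, -1/2]
R5 ← R5 + (5/6)·R2: [0, 0, -1/3, 1/2]
R6 ← R6 − (1/12)·R2: [0, 0, 5/6, -5/4]
R4 ← R4 − (2/3)·R3: [0, 0, 0, 0]
R5 ← R5 + (2/3)·R3: [0, 0, 0, 0]
R6 ← R6 − (5/3)·R3: [0, 0, 0, 0]
Echelon form has 3 nonzero rows, so rank(T) = 3.
The rank gives the maximum number of linearly independent rows: 3.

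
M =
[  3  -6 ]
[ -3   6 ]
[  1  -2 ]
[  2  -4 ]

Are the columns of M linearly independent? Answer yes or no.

Row reduce M to echelon form.
R2 ← R2 + R1: [0, 0]
R3 ← R3 − (1/3)·R1: [0, 0]
R4 ← R4 − (2/3)·R1: [0, 0]
1 pivot among 2 columns.
Only 1 < 2 pivot columns, so the columns are linearly dependent.

no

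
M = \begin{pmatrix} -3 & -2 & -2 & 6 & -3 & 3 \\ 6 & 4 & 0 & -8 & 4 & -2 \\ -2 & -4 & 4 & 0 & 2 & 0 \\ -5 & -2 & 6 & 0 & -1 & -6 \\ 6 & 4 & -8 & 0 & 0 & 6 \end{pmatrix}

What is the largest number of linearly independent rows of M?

Row reduce to echelon form.
R2 ← R2 + (2)·R1: [0, 0, -4, 4, -2, 4]
R3 ← R3 − (2/3)·R1: [0, -8/3, 16/3, -4, 4, -2]
R4 ← R4 − (5/3)·R1: [0, 4/3, 28/3, -10, 4, -11]
R5 ← R5 + (2)·R1: [0, 0, -12, 12, -6, 12]
Swap R2 ↔ R3
R4 ← R4 + (1/2)·R2: [0, 0, 12, -12, 6, -12]
R4 ← R4 + (3)·R3: [0, 0, 0, 0, 0, 0]
R5 ← R5 − (3)·R3: [0, 0, 0, 0, 0, 0]
Echelon form has 3 nonzero rows, so rank(M) = 3.
The rank gives the maximum number of linearly independent rows: 3.

3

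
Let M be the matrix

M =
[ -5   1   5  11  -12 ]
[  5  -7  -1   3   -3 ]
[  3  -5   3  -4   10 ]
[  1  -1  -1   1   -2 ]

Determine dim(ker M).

Row reduce to echelon form.
R2 ← R2 + R1: [0, -6, 4, 14, -15]
R3 ← R3 + (3/5)·R1: [0, -22/5, 6, 13/5, 14/5]
R4 ← R4 + (1/5)·R1: [0, -4/5, 0, 16/5, -22/5]
R3 ← R3 − (11/15)·R2: [0, 0, 46/15, -23/3, 69/5]
R4 ← R4 − (2/15)·R2: [0, 0, -8/15, 4/3, -12/5]
R4 ← R4 + (4/23)·R3: [0, 0, 0, 0, 0]
3 nonzero rows, so rank(M) = 3.
M has 5 columns; by rank–nullity, nullity = 5 − 3 = 2.

2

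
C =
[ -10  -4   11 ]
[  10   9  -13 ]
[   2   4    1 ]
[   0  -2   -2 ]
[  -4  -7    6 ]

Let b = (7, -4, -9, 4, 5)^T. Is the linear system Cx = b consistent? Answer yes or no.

Row reduce the augmented matrix [C | b].
R2 ← R2 + R1: [0, 5, -2, 3]
R3 ← R3 + (1/5)·R1: [0, 16/5, 16/5, -38/5]
R5 ← R5 − (2/5)·R1: [0, -27/5, 8/5, 11/5]
R3 ← R3 − (16/25)·R2: [0, 0, 112/25, -238/25]
R4 ← R4 + (2/5)·R2: [0, 0, -14/5, 26/5]
R5 ← R5 + (27/25)·R2: [0, 0, -14/25, 136/25]
R4 ← R4 + (5/8)·R3: [0, 0, 0, -3/4]
R5 ← R5 + (1/8)·R3: [0, 0, 0, 17/4]
R5 ← R5 + (17/3)·R4: [0, 0, 0, 0]
The echelon form has 4 nonzero rows; the last pivot sits in the augmented column, so rank(C) = 3 but rank([C|b]) = 4.
Since the ranks differ, the system is inconsistent.

no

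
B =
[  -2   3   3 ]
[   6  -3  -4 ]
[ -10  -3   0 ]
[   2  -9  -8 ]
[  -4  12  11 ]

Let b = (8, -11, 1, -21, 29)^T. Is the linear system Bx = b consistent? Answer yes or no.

yes

Row reduce the augmented matrix [B | b].
R2 ← R2 + (3)·R1: [0, 6, 5, 13]
R3 ← R3 − (5)·R1: [0, -18, -15, -39]
R4 ← R4 + R1: [0, -6, -5, -13]
R5 ← R5 − (2)·R1: [0, 6, 5, 13]
R3 ← R3 + (3)·R2: [0, 0, 0, 0]
R4 ← R4 + R2: [0, 0, 0, 0]
R5 ← R5 − R2: [0, 0, 0, 0]
The echelon form has 2 nonzero rows, and every pivot lies in the first 3 columns, so rank(B) = rank([B|b]) = 2.
The system is consistent.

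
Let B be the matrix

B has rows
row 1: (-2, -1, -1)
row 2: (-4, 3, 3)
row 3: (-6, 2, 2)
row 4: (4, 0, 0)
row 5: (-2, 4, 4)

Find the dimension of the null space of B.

Row reduce to echelon form.
R2 ← R2 − (2)·R1: [0, 5, 5]
R3 ← R3 − (3)·R1: [0, 5, 5]
R4 ← R4 + (2)·R1: [0, -2, -2]
R5 ← R5 − R1: [0, 5, 5]
R3 ← R3 − R2: [0, 0, 0]
R4 ← R4 + (2/5)·R2: [0, 0, 0]
R5 ← R5 − R2: [0, 0, 0]
2 nonzero rows, so rank(B) = 2.
B has 3 columns; by rank–nullity, nullity = 3 − 2 = 1.

1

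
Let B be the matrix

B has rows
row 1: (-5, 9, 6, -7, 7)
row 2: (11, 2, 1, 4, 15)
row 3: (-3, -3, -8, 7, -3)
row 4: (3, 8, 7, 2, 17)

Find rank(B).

Row reduce to echelon form.
R2 ← R2 + (11/5)·R1: [0, 109/5, 71/5, -57/5, 152/5]
R3 ← R3 − (3/5)·R1: [0, -42/5, -58/5, 56/5, -36/5]
R4 ← R4 + (3/5)·R1: [0, 67/5, 53/5, -11/5, 106/5]
R3 ← R3 + (42/109)·R2: [0, 0, -668/109, 742/109, 492/109]
R4 ← R4 − (67/109)·R2: [0, 0, 204/109, 524/109, 274/109]
R4 ← R4 + (51/167)·R3: [0, 0, 0, 1150/167, 650/167]
Echelon form has 4 nonzero rows, so rank(B) = 4.

4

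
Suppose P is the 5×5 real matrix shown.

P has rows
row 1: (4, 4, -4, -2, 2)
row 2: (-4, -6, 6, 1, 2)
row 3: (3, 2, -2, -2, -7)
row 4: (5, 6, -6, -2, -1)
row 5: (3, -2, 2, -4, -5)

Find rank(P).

Row reduce to echelon form.
R2 ← R2 + R1: [0, -2, 2, -1, 4]
R3 ← R3 − (3/4)·R1: [0, -1, 1, -1/2, -17/2]
R4 ← R4 − (5/4)·R1: [0, 1, -1, 1/2, -7/2]
R5 ← R5 − (3/4)·R1: [0, -5, 5, -5/2, -13/2]
R3 ← R3 − (1/2)·R2: [0, 0, 0, 0, -21/2]
R4 ← R4 + (1/2)·R2: [0, 0, 0, 0, -3/2]
R5 ← R5 − (5/2)·R2: [0, 0, 0, 0, -33/2]
R4 ← R4 − (1/7)·R3: [0, 0, 0, 0, 0]
R5 ← R5 − (11/7)·R3: [0, 0, 0, 0, 0]
Echelon form has 3 nonzero rows, so rank(P) = 3.

3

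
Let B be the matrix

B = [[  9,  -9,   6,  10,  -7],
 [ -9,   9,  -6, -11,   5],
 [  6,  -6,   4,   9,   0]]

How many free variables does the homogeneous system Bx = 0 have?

3

Row reduce to echelon form.
R2 ← R2 + R1: [0, 0, 0, -1, -2]
R3 ← R3 − (2/3)·R1: [0, 0, 0, 7/3, 14/3]
R3 ← R3 + (7/3)·R2: [0, 0, 0, 0, 0]
2 nonzero rows, so rank(B) = 2.
B has 5 columns; by rank–nullity, nullity = 5 − 2 = 3.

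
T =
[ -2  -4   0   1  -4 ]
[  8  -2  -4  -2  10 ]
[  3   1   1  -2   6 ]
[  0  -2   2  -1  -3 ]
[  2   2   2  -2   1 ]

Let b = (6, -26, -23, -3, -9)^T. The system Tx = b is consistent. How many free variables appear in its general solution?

1

Row reduce the augmented matrix [T | b].
R2 ← R2 + (4)·R1: [0, -18, -4, 2, -6, -2]
R3 ← R3 + (3/2)·R1: [0, -5, 1, -1/2, 0, -14]
R5 ← R5 + R1: [0, -2, 2, -1, -3, -3]
R3 ← R3 − (5/18)·R2: [0, 0, 19/9, -19/18, 5/3, -121/9]
R4 ← R4 − (1/9)·R2: [0, 0, 22/9, -11/9, -7/3, -25/9]
R5 ← R5 − (1/9)·R2: [0, 0, 22/9, -11/9, -7/3, -25/9]
R4 ← R4 − (22/19)·R3: [0, 0, 0, 0, -81/19, 243/19]
R5 ← R5 − (22/19)·R3: [0, 0, 0, 0, -81/19, 243/19]
R5 ← R5 − R4: [0, 0, 0, 0, 0, 0]
The echelon form has 4 nonzero rows, and every pivot lies in the first 5 columns, so rank(T) = rank([T|b]) = 4.
The system is consistent.
Free variables = (unknowns) − (rank) = 5 − 4 = 1.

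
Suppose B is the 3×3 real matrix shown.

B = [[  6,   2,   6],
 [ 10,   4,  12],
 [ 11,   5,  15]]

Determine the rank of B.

2

Row reduce to echelon form.
R2 ← R2 − (5/3)·R1: [0, 2/3, 2]
R3 ← R3 − (11/6)·R1: [0, 4/3, 4]
R3 ← R3 − (2)·R2: [0, 0, 0]
Echelon form has 2 nonzero rows, so rank(B) = 2.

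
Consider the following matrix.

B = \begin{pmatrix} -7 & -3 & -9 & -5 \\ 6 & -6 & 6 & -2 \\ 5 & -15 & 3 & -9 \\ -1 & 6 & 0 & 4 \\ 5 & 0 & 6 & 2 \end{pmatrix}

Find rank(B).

2

Row reduce to echelon form.
R2 ← R2 + (6/7)·R1: [0, -60/7, -12/7, -44/7]
R3 ← R3 + (5/7)·R1: [0, -120/7, -24/7, -88/7]
R4 ← R4 − (1/7)·R1: [0, 45/7, 9/7, 33/7]
R5 ← R5 + (5/7)·R1: [0, -15/7, -3/7, -11/7]
R3 ← R3 − (2)·R2: [0, 0, 0, 0]
R4 ← R4 + (3/4)·R2: [0, 0, 0, 0]
R5 ← R5 − (1/4)·R2: [0, 0, 0, 0]
Echelon form has 2 nonzero rows, so rank(B) = 2.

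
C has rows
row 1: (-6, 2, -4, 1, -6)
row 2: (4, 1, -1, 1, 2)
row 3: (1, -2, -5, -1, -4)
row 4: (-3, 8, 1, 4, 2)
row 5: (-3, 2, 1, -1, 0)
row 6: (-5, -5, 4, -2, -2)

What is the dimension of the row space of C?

Row reduce to echelon form.
R2 ← R2 + (2/3)·R1: [0, 7/3, -11/3, 5/3, -2]
R3 ← R3 + (1/6)·R1: [0, -5/3, -17/3, -5/6, -5]
R4 ← R4 − (1/2)·R1: [0, 7, 3, 7/2, 5]
R5 ← R5 − (1/2)·R1: [0, 1, 3, -3/2, 3]
R6 ← R6 − (5/6)·R1: [0, -20/3, 22/3, -17/6, 3]
R3 ← R3 + (5/7)·R2: [0, 0, -58/7, 5/14, -45/7]
R4 ← R4 − (3)·R2: [0, 0, 14, -3/2, 11]
R5 ← R5 − (3/7)·R2: [0, 0, 32/7, -31/14, 27/7]
R6 ← R6 + (20/7)·R2: [0, 0, -22/7, 27/14, -19/7]
R4 ← R4 + (49/29)·R3: [0, 0, 0, -26/29, 4/29]
R5 ← R5 + (16/29)·R3: [0, 0, 0, -117/58, 9/29]
R6 ← R6 − (11/29)·R3: [0, 0, 0, 52/29, -8/29]
R5 ← R5 − (9/4)·R4: [0, 0, 0, 0, 0]
R6 ← R6 + (2)·R4: [0, 0, 0, 0, 0]
Echelon form has 4 nonzero rows, so rank(C) = 4.
The row space has dimension equal to the rank: 4.

4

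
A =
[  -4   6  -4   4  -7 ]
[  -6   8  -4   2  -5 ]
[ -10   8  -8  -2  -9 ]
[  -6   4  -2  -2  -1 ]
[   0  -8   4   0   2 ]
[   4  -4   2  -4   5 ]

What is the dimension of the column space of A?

4

Row reduce to echelon form.
R2 ← R2 − (3/2)·R1: [0, -1, 2, -4, 11/2]
R3 ← R3 − (5/2)·R1: [0, -7, 2, -12, 17/2]
R4 ← R4 − (3/2)·R1: [0, -5, 4, -8, 19/2]
R6 ← R6 + R1: [0, 2, -2, 0, -2]
R3 ← R3 − (7)·R2: [0, 0, -12, 16, -30]
R4 ← R4 − (5)·R2: [0, 0, -6, 12, -18]
R5 ← R5 − (8)·R2: [0, 0, -12, 32, -42]
R6 ← R6 + (2)·R2: [0, 0, 2, -8, 9]
R4 ← R4 − (1/2)·R3: [0, 0, 0, 4, -3]
R5 ← R5 − R3: [0, 0, 0, 16, -12]
R6 ← R6 + (1/6)·R3: [0, 0, 0, -16/3, 4]
R5 ← R5 − (4)·R4: [0, 0, 0, 0, 0]
R6 ← R6 + (4/3)·R4: [0, 0, 0, 0, 0]
Echelon form has 4 nonzero rows, so rank(A) = 4.
The column space has dimension equal to the rank: 4.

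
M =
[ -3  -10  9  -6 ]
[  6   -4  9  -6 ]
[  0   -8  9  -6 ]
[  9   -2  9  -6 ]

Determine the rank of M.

Row reduce to echelon form.
R2 ← R2 + (2)·R1: [0, -24, 27, -18]
R4 ← R4 + (3)·R1: [0, -32, 36, -24]
R3 ← R3 − (1/3)·R2: [0, 0, 0, 0]
R4 ← R4 − (4/3)·R2: [0, 0, 0, 0]
Echelon form has 2 nonzero rows, so rank(M) = 2.

2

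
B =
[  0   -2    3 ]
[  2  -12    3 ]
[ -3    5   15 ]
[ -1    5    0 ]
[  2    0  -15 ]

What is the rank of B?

Row reduce to echelon form.
Swap R1 ↔ R2
R3 ← R3 + (3/2)·R1: [0, -13, 39/2]
R4 ← R4 + (1/2)·R1: [0, -1, 3/2]
R5 ← R5 − R1: [0, 12, -18]
R3 ← R3 − (13/2)·R2: [0, 0, 0]
R4 ← R4 − (1/2)·R2: [0, 0, 0]
R5 ← R5 + (6)·R2: [0, 0, 0]
Echelon form has 2 nonzero rows, so rank(B) = 2.

2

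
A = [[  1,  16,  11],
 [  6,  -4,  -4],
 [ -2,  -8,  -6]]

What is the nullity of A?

0

Row reduce to echelon form.
R2 ← R2 − (6)·R1: [0, -100, -70]
R3 ← R3 + (2)·R1: [0, 24, 16]
R3 ← R3 + (6/25)·R2: [0, 0, -4/5]
3 nonzero rows, so rank(A) = 3.
A has 3 columns; by rank–nullity, nullity = 3 − 3 = 0.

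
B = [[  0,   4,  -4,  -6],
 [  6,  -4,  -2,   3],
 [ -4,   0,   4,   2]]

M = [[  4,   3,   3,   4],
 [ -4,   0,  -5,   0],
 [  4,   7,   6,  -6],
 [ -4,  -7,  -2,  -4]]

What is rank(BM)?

2

First compute BM:
[[ -8,  14, -32,  48],
 [ 20, -17,  20,  24],
 [ -8,   2,   8, -48]]
Now row reduce the product.
R2 ← R2 + (5/2)·R1: [0, 18, -60, 144]
R3 ← R3 − R1: [0, -12, 40, -96]
R3 ← R3 + (2/3)·R2: [0, 0, 0, 0]
2 nonzero rows, so rank(BM) = 2.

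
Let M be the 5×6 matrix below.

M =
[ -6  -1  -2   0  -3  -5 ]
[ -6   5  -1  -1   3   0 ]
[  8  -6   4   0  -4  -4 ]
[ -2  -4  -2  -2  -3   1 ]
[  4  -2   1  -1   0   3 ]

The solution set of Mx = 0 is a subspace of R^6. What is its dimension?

Row reduce to echelon form.
R2 ← R2 − R1: [0, 6, 1, -1, 6, 5]
R3 ← R3 + (4/3)·R1: [0, -22/3, 4/3, 0, -8, -32/3]
R4 ← R4 − (1/3)·R1: [0, -11/3, -4/3, -2, -2, 8/3]
R5 ← R5 + (2/3)·R1: [0, -8/3, -1/3, -1, -2, -1/3]
R3 ← R3 + (11/9)·R2: [0, 0, 23/9, -11/9, -2/3, -41/9]
R4 ← R4 + (11/18)·R2: [0, 0, -13/18, -47/18, 5/3, 103/18]
R5 ← R5 + (4/9)·R2: [0, 0, 1/9, -13/9, 2/3, 17/9]
R4 ← R4 + (13/46)·R3: [0, 0, 0, -68/23, 34/23, 102/23]
R5 ← R5 − (1/23)·R3: [0, 0, 0, -32/23, 16/23, 48/23]
R5 ← R5 − (8/17)·R4: [0, 0, 0, 0, 0, 0]
4 nonzero rows, so rank(M) = 4.
M has 6 columns; by rank–nullity, nullity = 6 − 4 = 2.

2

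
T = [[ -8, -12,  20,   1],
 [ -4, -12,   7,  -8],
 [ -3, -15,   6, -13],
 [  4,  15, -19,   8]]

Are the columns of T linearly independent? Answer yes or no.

Row reduce T to echelon form.
R2 ← R2 − (1/2)·R1: [0, -6, -3, -17/2]
R3 ← R3 − (3/8)·R1: [0, -21/2, -3/2, -107/8]
R4 ← R4 + (1/2)·R1: [0, 9, -9, 17/2]
R3 ← R3 − (7/4)·R2: [0, 0, 15/4, 3/2]
R4 ← R4 + (3/2)·R2: [0, 0, -27/2, -17/4]
R4 ← R4 + (18/5)·R3: [0, 0, 0, 23/20]
4 pivots among 4 columns.
Every column is a pivot column, so the columns are linearly independent.

yes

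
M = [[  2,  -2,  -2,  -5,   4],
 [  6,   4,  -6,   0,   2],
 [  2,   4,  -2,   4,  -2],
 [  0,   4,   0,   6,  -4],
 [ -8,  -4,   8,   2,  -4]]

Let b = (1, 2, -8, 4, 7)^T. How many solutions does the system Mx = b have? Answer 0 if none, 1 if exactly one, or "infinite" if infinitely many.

Row reduce the augmented matrix [M | b].
R2 ← R2 − (3)·R1: [0, 10, 0, 15, -10, -1]
R3 ← R3 − R1: [0, 6, 0, 9, -6, -9]
R5 ← R5 + (4)·R1: [0, -12, 0, -18, 12, 11]
R3 ← R3 − (3/5)·R2: [0, 0, 0, 0, 0, -42/5]
R4 ← R4 − (2/5)·R2: [0, 0, 0, 0, 0, 22/5]
R5 ← R5 + (6/5)·R2: [0, 0, 0, 0, 0, 49/5]
R4 ← R4 + (11/21)·R3: [0, 0, 0, 0, 0, 0]
R5 ← R5 + (7/6)·R3: [0, 0, 0, 0, 0, 0]
The echelon form has 3 nonzero rows; the last pivot sits in the augmented column, so rank(M) = 2 but rank([M|b]) = 3.
Since the ranks differ, the system is inconsistent.
It has no solutions.

0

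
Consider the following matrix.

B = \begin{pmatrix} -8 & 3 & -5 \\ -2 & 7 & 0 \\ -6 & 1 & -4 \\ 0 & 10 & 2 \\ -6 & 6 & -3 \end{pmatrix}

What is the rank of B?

2

Row reduce to echelon form.
R2 ← R2 − (1/4)·R1: [0, 25/4, 5/4]
R3 ← R3 − (3/4)·R1: [0, -5/4, -1/4]
R5 ← R5 − (3/4)·R1: [0, 15/4, 3/4]
R3 ← R3 + (1/5)·R2: [0, 0, 0]
R4 ← R4 − (8/5)·R2: [0, 0, 0]
R5 ← R5 − (3/5)·R2: [0, 0, 0]
Echelon form has 2 nonzero rows, so rank(B) = 2.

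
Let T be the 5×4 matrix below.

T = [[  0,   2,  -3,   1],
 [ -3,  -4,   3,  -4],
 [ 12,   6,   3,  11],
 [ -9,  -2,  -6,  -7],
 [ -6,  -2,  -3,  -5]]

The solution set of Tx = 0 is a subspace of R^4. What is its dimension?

Row reduce to echelon form.
Swap R1 ↔ R2
R3 ← R3 + (4)·R1: [0, -10, 15, -5]
R4 ← R4 − (3)·R1: [0, 10, -15, 5]
R5 ← R5 − (2)·R1: [0, 6, -9, 3]
R3 ← R3 + (5)·R2: [0, 0, 0, 0]
R4 ← R4 − (5)·R2: [0, 0, 0, 0]
R5 ← R5 − (3)·R2: [0, 0, 0, 0]
2 nonzero rows, so rank(T) = 2.
T has 4 columns; by rank–nullity, nullity = 4 − 2 = 2.

2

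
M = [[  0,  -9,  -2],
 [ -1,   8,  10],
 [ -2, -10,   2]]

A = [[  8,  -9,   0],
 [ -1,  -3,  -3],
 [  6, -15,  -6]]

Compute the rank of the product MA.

First compute MA:
[[ -3,  57,  39],
 [ 44, -165, -84],
 [  6,  18,  18]]
Now row reduce the product.
R2 ← R2 + (44/3)·R1: [0, 671, 488]
R3 ← R3 + (2)·R1: [0, 132, 96]
R3 ← R3 − (12/61)·R2: [0, 0, 0]
2 nonzero rows, so rank(MA) = 2.

2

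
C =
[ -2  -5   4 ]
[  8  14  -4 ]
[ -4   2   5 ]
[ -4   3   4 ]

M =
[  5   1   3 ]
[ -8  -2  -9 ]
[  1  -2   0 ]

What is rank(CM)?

First compute CM:
[[ 34,   0,  39],
 [-76, -12, -102],
 [-31, -18, -30],
 [-40, -18, -39]]
Now row reduce the product.
R2 ← R2 + (38/17)·R1: [0, -12, -252/17]
R3 ← R3 + (31/34)·R1: [0, -18, 189/34]
R4 ← R4 + (20/17)·R1: [0, -18, 117/17]
R3 ← R3 − (3/2)·R2: [0, 0, 945/34]
R4 ← R4 − (3/2)·R2: [0, 0, 495/17]
R4 ← R4 − (22/21)·R3: [0, 0, 0]
3 nonzero rows, so rank(CM) = 3.

3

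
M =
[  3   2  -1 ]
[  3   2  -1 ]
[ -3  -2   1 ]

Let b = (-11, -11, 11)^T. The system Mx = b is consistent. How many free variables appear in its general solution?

2

Row reduce the augmented matrix [M | b].
R2 ← R2 − R1: [0, 0, 0, 0]
R3 ← R3 + R1: [0, 0, 0, 0]
The echelon form has 1 nonzero rows, and every pivot lies in the first 3 columns, so rank(M) = rank([M|b]) = 1.
The system is consistent.
Free variables = (unknowns) − (rank) = 3 − 1 = 2.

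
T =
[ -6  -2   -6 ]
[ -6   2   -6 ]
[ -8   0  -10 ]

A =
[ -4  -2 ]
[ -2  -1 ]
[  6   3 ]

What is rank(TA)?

1

First compute TA:
[[ -8,  -4],
 [-16,  -8],
 [-28, -14]]
Now row reduce the product.
R2 ← R2 − (2)·R1: [0, 0]
R3 ← R3 − (7/2)·R1: [0, 0]
1 nonzero row, so rank(TA) = 1.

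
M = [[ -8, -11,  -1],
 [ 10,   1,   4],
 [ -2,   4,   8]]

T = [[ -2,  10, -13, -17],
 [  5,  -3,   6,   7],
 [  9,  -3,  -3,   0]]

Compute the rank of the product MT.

3

First compute MT:
[[-48, -44,  41,  59],
 [ 21,  85, -136, -163],
 [ 96, -56,  26,  62]]
Now row reduce the product.
R2 ← R2 + (7/16)·R1: [0, 263/4, -1889/16, -2195/16]
R3 ← R3 + (2)·R1: [0, -144, 108, 180]
R3 ← R3 + (576/263)·R2: [0, 0, -39600/263, -31680/263]
3 nonzero rows, so rank(MT) = 3.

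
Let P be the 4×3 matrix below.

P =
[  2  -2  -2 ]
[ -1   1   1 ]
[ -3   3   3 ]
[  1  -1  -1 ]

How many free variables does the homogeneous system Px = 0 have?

Row reduce to echelon form.
R2 ← R2 + (1/2)·R1: [0, 0, 0]
R3 ← R3 + (3/2)·R1: [0, 0, 0]
R4 ← R4 − (1/2)·R1: [0, 0, 0]
1 nonzero row, so rank(P) = 1.
P has 3 columns; by rank–nullity, nullity = 3 − 1 = 2.

2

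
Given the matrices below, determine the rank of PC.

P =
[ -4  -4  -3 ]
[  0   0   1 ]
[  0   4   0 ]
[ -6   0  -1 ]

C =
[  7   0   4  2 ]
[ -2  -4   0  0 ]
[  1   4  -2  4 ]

3

First compute PC:
[[-23,   4, -10, -20],
 [  1,   4,  -2,   4],
 [ -8, -16,   0,   0],
 [-43,  -4, -22, -16]]
Now row reduce the product.
R2 ← R2 + (1/23)·R1: [0, 96/23, -56/23, 72/23]
R3 ← R3 − (8/23)·R1: [0, -400/23, 80/23, 160/23]
R4 ← R4 − (43/23)·R1: [0, -264/23, -76/23, 492/23]
R3 ← R3 + (25/6)·R2: [0, 0, -20/3, 20]
R4 ← R4 + (11/4)·R2: [0, 0, -10, 30]
R4 ← R4 − (3/2)·R3: [0, 0, 0, 0]
3 nonzero rows, so rank(PC) = 3.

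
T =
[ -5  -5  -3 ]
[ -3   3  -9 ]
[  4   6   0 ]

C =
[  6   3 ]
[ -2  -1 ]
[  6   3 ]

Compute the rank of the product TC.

1

First compute TC:
[[-38, -19],
 [-78, -39],
 [ 12,   6]]
Now row reduce the product.
R2 ← R2 − (39/19)·R1: [0, 0]
R3 ← R3 + (6/19)·R1: [0, 0]
1 nonzero row, so rank(TC) = 1.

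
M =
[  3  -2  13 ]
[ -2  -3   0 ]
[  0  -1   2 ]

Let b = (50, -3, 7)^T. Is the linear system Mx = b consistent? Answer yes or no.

yes

Row reduce the augmented matrix [M | b].
R2 ← R2 + (2/3)·R1: [0, -13/3, 26/3, 91/3]
R3 ← R3 − (3/13)·R2: [0, 0, 0, 0]
The echelon form has 2 nonzero rows, and every pivot lies in the first 3 columns, so rank(M) = rank([M|b]) = 2.
The system is consistent.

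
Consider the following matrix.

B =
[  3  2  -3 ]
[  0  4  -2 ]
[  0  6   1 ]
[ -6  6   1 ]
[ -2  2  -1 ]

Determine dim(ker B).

Row reduce to echelon form.
R4 ← R4 + (2)·R1: [0, 10, -5]
R5 ← R5 + (2/3)·R1: [0, 10/3, -3]
R3 ← R3 − (3/2)·R2: [0, 0, 4]
R4 ← R4 − (5/2)·R2: [0, 0, 0]
R5 ← R5 − (5/6)·R2: [0, 0, -4/3]
R5 ← R5 + (1/3)·R3: [0, 0, 0]
3 nonzero rows, so rank(B) = 3.
B has 3 columns; by rank–nullity, nullity = 3 − 3 = 0.

0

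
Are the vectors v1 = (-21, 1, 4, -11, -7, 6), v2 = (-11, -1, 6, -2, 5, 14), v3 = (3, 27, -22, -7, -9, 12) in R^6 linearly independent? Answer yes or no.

yes

Form the matrix with these vectors as rows and row reduce.
R2 ← R2 − (11/21)·R1: [0, -32/21, 82/21, 79/21, 26/3, 76/7]
R3 ← R3 + (1/7)·R1: [0, 190/7, -150/7, -60/7, -10, 90/7]
R3 ← R3 + (285/16)·R2: [0, 0, 385/8, 935/16, 1155/8, 825/4]
3 nonzero rows, so the 3 vectors span a space of dimension 3.
Since 3 = 3, the vectors are linearly independent.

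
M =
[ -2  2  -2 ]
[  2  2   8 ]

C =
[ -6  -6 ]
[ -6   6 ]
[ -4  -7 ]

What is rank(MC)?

2

First compute MC:
[[  8,  38],
 [-56, -56]]
Now row reduce the product.
R2 ← R2 + (7)·R1: [0, 210]
2 nonzero rows, so rank(MC) = 2.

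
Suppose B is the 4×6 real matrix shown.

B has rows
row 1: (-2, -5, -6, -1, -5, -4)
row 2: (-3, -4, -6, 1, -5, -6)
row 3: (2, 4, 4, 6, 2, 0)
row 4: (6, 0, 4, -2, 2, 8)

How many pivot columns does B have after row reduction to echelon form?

Row reduce to echelon form.
R2 ← R2 − (3/2)·R1: [0, 7/2, 3, 5/2, 5/2, 0]
R3 ← R3 + R1: [0, -1, -2, 5, -3, -4]
R4 ← R4 + (3)·R1: [0, -15, -14, -5, -13, -4]
R3 ← R3 + (2/7)·R2: [0, 0, -8/7, 40/7, -16/7, -4]
R4 ← R4 + (30/7)·R2: [0, 0, -8/7, 40/7, -16/7, -4]
R4 ← R4 − R3: [0, 0, 0, 0, 0, 0]
Echelon form has 3 nonzero rows, so rank(B) = 3.
Each nonzero row contributes one pivot column: 3 pivot columns.

3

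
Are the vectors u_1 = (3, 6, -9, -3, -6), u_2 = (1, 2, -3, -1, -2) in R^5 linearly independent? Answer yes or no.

Form the matrix with these vectors as rows and row reduce.
R2 ← R2 − (1/3)·R1: [0, 0, 0, 0, 0]
1 nonzero row, so the 2 vectors span a space of dimension 1.
Since 1 < 2, the vectors are linearly dependent.

no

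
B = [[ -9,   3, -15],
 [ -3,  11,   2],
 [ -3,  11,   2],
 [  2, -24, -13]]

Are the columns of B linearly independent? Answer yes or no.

Row reduce B to echelon form.
R2 ← R2 − (1/3)·R1: [0, 10, 7]
R3 ← R3 − (1/3)·R1: [0, 10, 7]
R4 ← R4 + (2/9)·R1: [0, -70/3, -49/3]
R3 ← R3 − R2: [0, 0, 0]
R4 ← R4 + (7/3)·R2: [0, 0, 0]
2 pivots among 3 columns.
Only 2 < 3 pivot columns, so the columns are linearly dependent.

no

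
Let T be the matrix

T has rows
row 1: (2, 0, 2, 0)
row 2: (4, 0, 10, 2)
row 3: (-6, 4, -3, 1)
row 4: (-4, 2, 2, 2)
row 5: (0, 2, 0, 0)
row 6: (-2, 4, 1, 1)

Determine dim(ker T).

1

Row reduce to echelon form.
R2 ← R2 − (2)·R1: [0, 0, 6, 2]
R3 ← R3 + (3)·R1: [0, 4, 3, 1]
R4 ← R4 + (2)·R1: [0, 2, 6, 2]
R6 ← R6 + R1: [0, 4, 3, 1]
Swap R2 ↔ R3
R4 ← R4 − (1/2)·R2: [0, 0, 9/2, 3/2]
R5 ← R5 − (1/2)·R2: [0, 0, -3/2, -1/2]
R6 ← R6 − R2: [0, 0, 0, 0]
R4 ← R4 − (3/4)·R3: [0, 0, 0, 0]
R5 ← R5 + (1/4)·R3: [0, 0, 0, 0]
3 nonzero rows, so rank(T) = 3.
T has 4 columns; by rank–nullity, nullity = 4 − 3 = 1.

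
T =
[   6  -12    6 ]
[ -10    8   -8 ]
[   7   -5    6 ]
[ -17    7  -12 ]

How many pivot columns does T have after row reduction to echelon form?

3

Row reduce to echelon form.
R2 ← R2 + (5/3)·R1: [0, -12, 2]
R3 ← R3 − (7/6)·R1: [0, 9, -1]
R4 ← R4 + (17/6)·R1: [0, -27, 5]
R3 ← R3 + (3/4)·R2: [0, 0, 1/2]
R4 ← R4 − (9/4)·R2: [0, 0, 1/2]
R4 ← R4 − R3: [0, 0, 0]
Echelon form has 3 nonzero rows, so rank(T) = 3.
Each nonzero row contributes one pivot column: 3 pivot columns.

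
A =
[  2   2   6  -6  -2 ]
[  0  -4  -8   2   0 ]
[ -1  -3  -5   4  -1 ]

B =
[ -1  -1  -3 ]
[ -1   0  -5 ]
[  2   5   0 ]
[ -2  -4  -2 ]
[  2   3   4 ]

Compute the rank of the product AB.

First compute AB:
[[ 16,  46, -12],
 [-16, -48,  16],
 [-16, -43,   6]]
Now row reduce the product.
R2 ← R2 + R1: [0, -2, 4]
R3 ← R3 + R1: [0, 3, -6]
R3 ← R3 + (3/2)·R2: [0, 0, 0]
2 nonzero rows, so rank(AB) = 2.

2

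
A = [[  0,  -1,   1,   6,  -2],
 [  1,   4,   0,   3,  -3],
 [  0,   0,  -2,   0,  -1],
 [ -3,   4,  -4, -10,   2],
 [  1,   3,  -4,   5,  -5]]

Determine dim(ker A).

Row reduce to echelon form.
Swap R1 ↔ R2
R4 ← R4 + (3)·R1: [0, 16, -4, -1, -7]
R5 ← R5 − R1: [0, -1, -4, 2, -2]
R4 ← R4 + (16)·R2: [0, 0, 12, 95, -39]
R5 ← R5 − R2: [0, 0, -5, -4, 0]
R4 ← R4 + (6)·R3: [0, 0, 0, 95, -45]
R5 ← R5 − (5/2)·R3: [0, 0, 0, -4, 5/2]
R5 ← R5 + (4/95)·R4: [0, 0, 0, 0, 23/38]
5 nonzero rows, so rank(A) = 5.
A has 5 columns; by rank–nullity, nullity = 5 − 5 = 0.

0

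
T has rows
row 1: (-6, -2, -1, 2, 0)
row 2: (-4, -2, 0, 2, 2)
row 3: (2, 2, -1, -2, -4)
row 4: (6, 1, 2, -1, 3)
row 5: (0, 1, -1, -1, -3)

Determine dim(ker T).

3

Row reduce to echelon form.
R2 ← R2 − (2/3)·R1: [0, -2/3, 2/3, 2/3, 2]
R3 ← R3 + (1/3)·R1: [0, 4/3, -4/3, -4/3, -4]
R4 ← R4 + R1: [0, -1, 1, 1, 3]
R3 ← R3 + (2)·R2: [0, 0, 0, 0, 0]
R4 ← R4 − (3/2)·R2: [0, 0, 0, 0, 0]
R5 ← R5 + (3/2)·R2: [0, 0, 0, 0, 0]
2 nonzero rows, so rank(T) = 2.
T has 5 columns; by rank–nullity, nullity = 5 − 2 = 3.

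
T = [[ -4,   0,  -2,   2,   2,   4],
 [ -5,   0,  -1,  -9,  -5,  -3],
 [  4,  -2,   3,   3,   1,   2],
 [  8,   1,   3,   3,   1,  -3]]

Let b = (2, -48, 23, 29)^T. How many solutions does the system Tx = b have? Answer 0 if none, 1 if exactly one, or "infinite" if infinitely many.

infinite

Row reduce the augmented matrix [T | b].
R2 ← R2 − (5/4)·R1: [0, 0, 3/2, -23/2, -15/2, -8, -101/2]
R3 ← R3 + R1: [0, -2, 1, 5, 3, 6, 25]
R4 ← R4 + (2)·R1: [0, 1, -1, 7, 5, 5, 33]
Swap R2 ↔ R3
R4 ← R4 + (1/2)·R2: [0, 0, -1/2, 19/2, 13/2, 8, 91/2]
R4 ← R4 + (1/3)·R3: [0, 0, 0, 17/3, 4, 16/3, 86/3]
The echelon form has 4 nonzero rows, and every pivot lies in the first 6 columns, so rank(T) = rank([T|b]) = 4.
The system is consistent.
rank = 4 < 6 unknowns, so there are infinitely many solutions.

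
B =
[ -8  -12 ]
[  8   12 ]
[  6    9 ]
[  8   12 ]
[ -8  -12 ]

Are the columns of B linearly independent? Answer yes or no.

no

Row reduce B to echelon form.
R2 ← R2 + R1: [0, 0]
R3 ← R3 + (3/4)·R1: [0, 0]
R4 ← R4 + R1: [0, 0]
R5 ← R5 − R1: [0, 0]
1 pivot among 2 columns.
Only 1 < 2 pivot columns, so the columns are linearly dependent.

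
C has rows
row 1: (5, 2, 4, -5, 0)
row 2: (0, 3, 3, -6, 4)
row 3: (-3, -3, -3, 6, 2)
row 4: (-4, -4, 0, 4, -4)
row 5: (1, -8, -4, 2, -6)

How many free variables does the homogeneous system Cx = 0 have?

0

Row reduce to echelon form.
R3 ← R3 + (3/5)·R1: [0, -9/5, -3/5, 3, 2]
R4 ← R4 + (4/5)·R1: [0, -12/5, 16/5, 0, -4]
R5 ← R5 − (1/5)·R1: [0, -42/5, -24/5, 3, -6]
R3 ← R3 + (3/5)·R2: [0, 0, 6/5, -3/5, 22/5]
R4 ← R4 + (4/5)·R2: [0, 0, 28/5, -24/5, -4/5]
R5 ← R5 + (14/5)·R2: [0, 0, 18/5, -69/5, 26/5]
R4 ← R4 − (14/3)·R3: [0, 0, 0, -2, -64/3]
R5 ← R5 − (3)·R3: [0, 0, 0, -12, -8]
R5 ← R5 − (6)·R4: [0, 0, 0, 0, 120]
5 nonzero rows, so rank(C) = 5.
C has 5 columns; by rank–nullity, nullity = 5 − 5 = 0.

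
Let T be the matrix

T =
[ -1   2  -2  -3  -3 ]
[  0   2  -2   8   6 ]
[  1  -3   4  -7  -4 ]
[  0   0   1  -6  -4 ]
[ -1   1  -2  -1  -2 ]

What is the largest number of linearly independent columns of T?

Row reduce to echelon form.
R3 ← R3 + R1: [0, -1, 2, -10, -7]
R5 ← R5 − R1: [0, -1, 0, 2, 1]
R3 ← R3 + (1/2)·R2: [0, 0, 1, -6, -4]
R5 ← R5 + (1/2)·R2: [0, 0, -1, 6, 4]
R4 ← R4 − R3: [0, 0, 0, 0, 0]
R5 ← R5 + R3: [0, 0, 0, 0, 0]
Echelon form has 3 nonzero rows, so rank(T) = 3.
The rank gives the maximum number of linearly independent columns: 3.

3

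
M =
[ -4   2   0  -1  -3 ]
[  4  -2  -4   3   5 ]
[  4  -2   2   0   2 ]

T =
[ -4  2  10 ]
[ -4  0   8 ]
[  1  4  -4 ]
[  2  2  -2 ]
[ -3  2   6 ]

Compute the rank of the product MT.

2

First compute MT:
[[ 15, -16, -40],
 [-21,   8,  64],
 [-12,  20,  28]]
Now row reduce the product.
R2 ← R2 + (7/5)·R1: [0, -72/5, 8]
R3 ← R3 + (4/5)·R1: [0, 36/5, -4]
R3 ← R3 + (1/2)·R2: [0, 0, 0]
2 nonzero rows, so rank(MT) = 2.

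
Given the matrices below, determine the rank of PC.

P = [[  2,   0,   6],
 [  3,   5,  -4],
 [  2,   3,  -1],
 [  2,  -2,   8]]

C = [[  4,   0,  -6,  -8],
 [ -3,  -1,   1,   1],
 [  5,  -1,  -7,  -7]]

First compute PC:
[[ 38,  -6, -54, -58],
 [-23,  -1,  15,   9],
 [ -6,  -2,  -2,  -6],
 [ 54,  -6, -70, -74]]
Now row reduce the product.
R2 ← R2 + (23/38)·R1: [0, -88/19, -336/19, -496/19]
R3 ← R3 + (3/19)·R1: [0, -56/19, -200/19, -288/19]
R4 ← R4 − (27/19)·R1: [0, 48/19, 128/19, 160/19]
R3 ← R3 − (7/11)·R2: [0, 0, 8/11, 16/11]
R4 ← R4 + (6/11)·R2: [0, 0, -32/11, -64/11]
R4 ← R4 + (4)·R3: [0, 0, 0, 0]
3 nonzero rows, so rank(PC) = 3.

3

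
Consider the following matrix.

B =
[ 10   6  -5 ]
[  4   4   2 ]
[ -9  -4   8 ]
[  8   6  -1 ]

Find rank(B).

2

Row reduce to echelon form.
R2 ← R2 − (2/5)·R1: [0, 8/5, 4]
R3 ← R3 + (9/10)·R1: [0, 7/5, 7/2]
R4 ← R4 − (4/5)·R1: [0, 6/5, 3]
R3 ← R3 − (7/8)·R2: [0, 0, 0]
R4 ← R4 − (3/4)·R2: [0, 0, 0]
Echelon form has 2 nonzero rows, so rank(B) = 2.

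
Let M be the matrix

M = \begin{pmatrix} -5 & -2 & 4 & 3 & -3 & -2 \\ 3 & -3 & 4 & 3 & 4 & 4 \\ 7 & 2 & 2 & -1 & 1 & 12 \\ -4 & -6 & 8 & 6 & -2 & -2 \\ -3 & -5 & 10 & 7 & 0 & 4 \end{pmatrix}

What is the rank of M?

Row reduce to echelon form.
R2 ← R2 + (3/5)·R1: [0, -21/5, 32/5, 24/5, 11/5, 14/5]
R3 ← R3 + (7/5)·R1: [0, -4/5, 38/5, 16/5, -16/5, 46/5]
R4 ← R4 − (4/5)·R1: [0, -22/5, 24/5, 18/5, 2/5, -2/5]
R5 ← R5 − (3/5)·R1: [0, -19/5, 38/5, 26/5, 9/5, 26/5]
R3 ← R3 − (4/21)·R2: [0, 0, 134/21, 16/7, -76/21, 26/3]
R4 ← R4 − (22/21)·R2: [0, 0, -40/21, -10/7, -40/21, -10/3]
R5 ← R5 − (19/21)·R2: [0, 0, 38/21, 6/7, -4/21, 8/3]
R4 ← R4 + (20/67)·R3: [0, 0, 0, -50/67, -200/67, -50/67]
R5 ← R5 − (19/67)·R3: [0, 0, 0, 14/67, 56/67, 14/67]
R5 ← R5 + (7/25)·R4: [0, 0, 0, 0, 0, 0]
Echelon form has 4 nonzero rows, so rank(M) = 4.

4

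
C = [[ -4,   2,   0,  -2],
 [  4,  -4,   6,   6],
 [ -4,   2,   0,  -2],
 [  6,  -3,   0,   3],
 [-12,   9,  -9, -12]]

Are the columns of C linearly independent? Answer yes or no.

no

Row reduce C to echelon form.
R2 ← R2 + R1: [0, -2, 6, 4]
R3 ← R3 − R1: [0, 0, 0, 0]
R4 ← R4 + (3/2)·R1: [0, 0, 0, 0]
R5 ← R5 − (3)·R1: [0, 3, -9, -6]
R5 ← R5 + (3/2)·R2: [0, 0, 0, 0]
2 pivots among 4 columns.
Only 2 < 4 pivot columns, so the columns are linearly dependent.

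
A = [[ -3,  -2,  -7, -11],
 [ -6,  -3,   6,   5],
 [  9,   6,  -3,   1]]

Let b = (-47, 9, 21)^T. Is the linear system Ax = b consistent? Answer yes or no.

Row reduce the augmented matrix [A | b].
R2 ← R2 − (2)·R1: [0, 1, 20, 27, 103]
R3 ← R3 + (3)·R1: [0, 0, -24, -32, -120]
The echelon form has 3 nonzero rows, and every pivot lies in the first 4 columns, so rank(A) = rank([A|b]) = 3.
The system is consistent.

yes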